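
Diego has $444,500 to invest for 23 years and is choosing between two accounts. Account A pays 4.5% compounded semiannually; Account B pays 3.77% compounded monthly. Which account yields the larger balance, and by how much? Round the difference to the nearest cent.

A: (1 + 0.0225)^46 ≈ 2.782995904701, so 444,500 × 2.782995904701 ≈ 1,237,041.6796.
B: (1 + 0.0377/12)^276 ≈ 2.376766086454, so 444,500 × 2.376766086454 ≈ 1,056,472.5254.
Difference ≈ 180,569.1542 in favor of A.

Account A, by $180,569.15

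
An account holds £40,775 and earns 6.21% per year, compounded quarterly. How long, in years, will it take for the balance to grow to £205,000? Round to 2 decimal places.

We need (1 + 0.015525)^(4t) = 5.0276, so 4t = ln 5.0276 / ln 1.015525 ≈ 104.8274.
t ≈ 104.8274/4 = 26.2068 years.

26.21 years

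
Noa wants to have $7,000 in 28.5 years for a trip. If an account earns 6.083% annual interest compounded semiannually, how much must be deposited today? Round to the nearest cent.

Growth factor = (1 + 0.030415)^57 ≈ 5.516883524.
P = 7,000/5.516883524 ≈ 1,268.8323.

$1,268.83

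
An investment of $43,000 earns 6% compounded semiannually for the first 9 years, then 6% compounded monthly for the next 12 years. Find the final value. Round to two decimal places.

$150,124.44

After 9 years at 6%: 43,000 × 1.70243306124 ≈ 73,204.6216.
Then 12 years at 6%: 73,204.6216 × 2.05075081556 ≈ 150,124.4375.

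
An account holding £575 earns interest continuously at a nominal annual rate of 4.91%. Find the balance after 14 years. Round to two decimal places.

A = P·e^(rt) = 575·e^(0.0491·14) = 575·e^0.6874.
e^0.6874 ≈ 1.988538606, so A ≈ 1,143.4097.

£1,143.41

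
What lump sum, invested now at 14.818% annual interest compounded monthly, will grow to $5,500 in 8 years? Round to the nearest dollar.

$1,693

Periodic rate = 14.818%/12 = 0.0123483; 96 periods.
P = 5,500/(1 + 0.14818/12)^96 ≈ 5,500/3.248458564 ≈ 1,693.1107.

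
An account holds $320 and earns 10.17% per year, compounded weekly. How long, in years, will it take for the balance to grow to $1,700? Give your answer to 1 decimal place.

(1 + 0.00195577)^(52t) = 1,700/320 = 5.3125.
52t·ln(1 + 0.00195577) = ln(5.3125); 52t = 1.6701/0.00195386 ≈ 854.7507.
t ≈ 16.4375 years.

16.4 years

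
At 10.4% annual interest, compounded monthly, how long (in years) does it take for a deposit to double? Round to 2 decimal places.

(1 + 0.00866667)^(12t) = 2.
12t = ln 2 / ln(1 + 0.00866667) ≈ 0.69315/0.00862933 ≈ 80.3246.
t ≈ 6.6937.

6.69 years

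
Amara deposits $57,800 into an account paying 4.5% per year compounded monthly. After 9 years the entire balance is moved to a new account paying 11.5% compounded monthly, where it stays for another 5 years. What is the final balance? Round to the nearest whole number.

$153,468

Phase 1: 57,800·(1 + 0.00375)^108 ≈ 86,594.0662.
Phase 2: 86,594.0662·(1 + 0.115/12)^60 ≈ 153,468.2281.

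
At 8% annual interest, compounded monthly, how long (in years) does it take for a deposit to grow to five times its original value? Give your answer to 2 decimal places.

20.18 years

(1 + 0.00666667)^(12t) = 5.
12t = ln 5 / ln(1 + 0.00666667) ≈ 1.6094/0.00664454 ≈ 242.2195.
t ≈ 20.1850.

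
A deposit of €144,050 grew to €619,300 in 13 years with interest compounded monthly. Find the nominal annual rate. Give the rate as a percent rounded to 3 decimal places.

(1 + r/12)^156 = 619,300/144,050 = 4.2992.
1 + r/12 = 4.2992^(1/156) ≈ 1.009393, so r/12 ≈ 0.00939274.
r ≈ 12·0.00939274 = 11.27129%.

11.271%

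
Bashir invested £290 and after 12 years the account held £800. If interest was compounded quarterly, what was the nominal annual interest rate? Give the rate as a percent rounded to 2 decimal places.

The 48-period growth factor is 800/290 = 2.75862.
r/4 = 2.75862^(1/48) − 1 ≈ 0.0213653, so r ≈ 4·0.0213653 = 8.54611%.

8.55%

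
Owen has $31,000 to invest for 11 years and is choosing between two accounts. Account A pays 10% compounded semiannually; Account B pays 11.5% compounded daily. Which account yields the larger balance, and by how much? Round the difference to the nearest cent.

Account B, by $19,130.91

Account A growth factor: (1 + 0.05)^22 ≈ 2.9252607199; balance ≈ 90,683.0823.
Account B growth factor: (1 + 0.115/365)^4015 ≈ 3.54238688427; balance ≈ 109,813.9934.
Account B is larger by 19,130.9111.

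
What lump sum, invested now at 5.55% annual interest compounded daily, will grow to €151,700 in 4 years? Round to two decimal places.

Growth factor = (1 + 0.0555/365)^1460 ≈ 1.24855030669.
P = 151,700/1.24855030669 ≈ 121,500.9112.

€121,500.91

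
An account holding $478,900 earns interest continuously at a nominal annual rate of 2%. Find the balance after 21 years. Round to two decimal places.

A = P·e^(rt) = 478,900·e^(0.02·21) = 478,900·e^0.42.
e^0.42 ≈ 1.52196155562, so A ≈ 728,867.3890.

$728,867.39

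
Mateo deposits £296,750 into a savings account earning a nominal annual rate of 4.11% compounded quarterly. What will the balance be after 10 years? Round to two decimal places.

Periodic rate = 4.11%/4 = 0.010275; periods = 4·10 = 40.
A = 296,750·(1 + 0.010275)^40 ≈ 296,750·1.50516547272 ≈ 446,657.8540.

£446,657.85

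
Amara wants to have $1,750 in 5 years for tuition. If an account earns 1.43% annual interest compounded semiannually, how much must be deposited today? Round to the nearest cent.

$1,629.66

Periodic rate = 1.43%/2 = 0.00715; 10 periods.
P = 1,750/(1 + 0.00715)^10 ≈ 1,750/1.073844929 ≈ 1,629.6580.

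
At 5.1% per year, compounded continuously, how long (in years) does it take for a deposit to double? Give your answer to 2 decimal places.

13.59 years

e^(0.051t) = 2, so 0.051t = ln 2 ≈ 0.69315.
t ≈ 0.69315/0.051 ≈ 13.5911.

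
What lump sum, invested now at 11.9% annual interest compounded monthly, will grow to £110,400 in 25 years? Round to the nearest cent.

£5,718.83

Periodic rate = 11.9%/12 = 0.00991667; 300 periods.
P = 110,400/(1 + 0.119/12)^300 ≈ 110,400/19.3046453663 ≈ 5,718.8308.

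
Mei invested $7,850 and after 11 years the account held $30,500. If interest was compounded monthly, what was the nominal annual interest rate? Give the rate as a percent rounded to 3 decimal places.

(1 + r/12)^132 = 30,500/7,850 = 3.88535.
1 + r/12 = 3.88535^(1/132) ≈ 1.010335, so r/12 ≈ 0.010335.
r ≈ 12·0.010335 = 12.40195%.

12.402%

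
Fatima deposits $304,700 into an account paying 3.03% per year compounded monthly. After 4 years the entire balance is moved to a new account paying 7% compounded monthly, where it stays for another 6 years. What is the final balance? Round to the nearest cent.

Phase 1: 304,700·(1 + 0.002525)^48 ≈ 343,908.2574.
Phase 2: 343,908.2574·(1 + 0.07/12)^72 ≈ 522,776.8350.

$522,776.83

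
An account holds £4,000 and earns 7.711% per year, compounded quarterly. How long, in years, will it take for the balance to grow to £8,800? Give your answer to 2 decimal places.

10.32 years

We need (1 + 0.0192775)^(4t) = 2.2, so 4t = ln 2.2 / ln 1.019278 ≈ 41.2934.
t ≈ 41.2934/4 = 10.3233 years.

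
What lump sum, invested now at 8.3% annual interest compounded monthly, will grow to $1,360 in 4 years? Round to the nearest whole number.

$977

Periodic rate = 8.3%/12 = 0.00691667; 48 periods.
P = 1,360/(1 + 0.083/12)^48 ≈ 1,360/1.392160839 ≈ 976.8986.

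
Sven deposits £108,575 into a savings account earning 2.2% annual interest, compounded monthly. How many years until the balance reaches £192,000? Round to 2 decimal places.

25.94 years

(1 + 0.00183333)^(12t) = 192,000/108,575 = 1.7684.
12t·ln(1 + 0.00183333) = ln(1.7684); 12t = 0.57005/0.00183165 ≈ 311.2236.
t ≈ 25.9353 years.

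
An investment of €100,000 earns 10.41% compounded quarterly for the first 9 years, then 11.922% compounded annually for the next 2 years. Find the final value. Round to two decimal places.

€315,876.17

After 9 years at 10.41%: 100,000 × 2.52165659685 ≈ 252,165.6597.
Then 2 years at 11.922%: 252,165.6597 × 1.2526534084 ≈ 315,876.1731.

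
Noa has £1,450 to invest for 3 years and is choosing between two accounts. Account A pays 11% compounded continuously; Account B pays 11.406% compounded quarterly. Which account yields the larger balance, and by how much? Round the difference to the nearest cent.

Account A growth factor: e^(0.11·3) = e^0.33 ≈ 1.390968128; balance ≈ 2,016.9038.
Account B growth factor: (1 + 0.028515)^12 ≈ 1.401288502; balance ≈ 2,031.8683.
Account B is larger by 14.9645.

Account B, by £14.96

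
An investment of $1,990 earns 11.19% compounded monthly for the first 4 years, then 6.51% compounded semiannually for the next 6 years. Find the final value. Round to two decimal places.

$4,563.26

After 4 years at 11.19%: 1,990 × 1.56131115 ≈ 3,107.0092.
Then 6 years at 6.51%: 3,107.0092 × 1.468699991 ≈ 4,563.2644.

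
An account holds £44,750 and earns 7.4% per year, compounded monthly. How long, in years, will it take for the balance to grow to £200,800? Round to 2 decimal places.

We need (1 + 0.00616667)^(12t) = 4.4872, so 12t = ln 4.4872 / ln 1.006167 ≈ 244.1906.
t ≈ 244.1906/12 = 20.3492 years.

20.35 years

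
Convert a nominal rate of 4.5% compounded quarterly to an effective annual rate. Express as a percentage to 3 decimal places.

4.577%

EAR = (1 + 4.5%/4)^4 − 1 = (1 + 0.01125)^4 − 1.
(1 + 0.01125)^4 ≈ 1.045765, so EAR ≈ 4.57651%.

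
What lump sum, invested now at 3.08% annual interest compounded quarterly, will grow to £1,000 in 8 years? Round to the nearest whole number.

Periodic rate = 3.08%/4 = 0.0077; 32 periods.
P = 1,000/(1 + 0.0077)^32 ≈ 1,000/1.2782043 ≈ 782.3475.

£782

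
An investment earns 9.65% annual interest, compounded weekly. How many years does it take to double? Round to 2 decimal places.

7.19 years

(1 + 0.00185577)^(52t) = 2.
52t = ln 2 / ln(1 + 0.00185577) ≈ 0.69315/0.00185405 ≈ 373.8558.
t ≈ 7.1895.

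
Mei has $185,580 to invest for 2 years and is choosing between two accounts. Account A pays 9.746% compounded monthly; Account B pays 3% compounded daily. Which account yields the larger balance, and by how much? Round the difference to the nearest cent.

Account A growth factor: (1 + 0.09746/12)^24 ≈ 1.21425743114; balance ≈ 225,341.8941.
Account B growth factor: (1 + 0.03/365)^730 ≈ 1.06183392847; balance ≈ 197,055.1404.
Account A is larger by 28,286.7536.

Account A, by $28,286.75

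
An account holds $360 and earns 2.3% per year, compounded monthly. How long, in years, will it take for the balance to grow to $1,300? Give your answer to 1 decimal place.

55.9 years

(1 + 0.00191667)^(12t) = 1,300/360 = 3.6111.
12t·ln(1 + 0.00191667) = ln(3.6111); 12t = 1.284/0.00191483 ≈ 670.5629.
t ≈ 55.8802 years.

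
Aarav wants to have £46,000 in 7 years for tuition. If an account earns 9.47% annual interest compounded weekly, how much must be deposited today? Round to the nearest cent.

Growth factor = (1 + 0.0947/52)^364 ≈ 1.9392418746.
P = 46,000/1.9392418746 ≈ 23,720.6099.

£23,720.61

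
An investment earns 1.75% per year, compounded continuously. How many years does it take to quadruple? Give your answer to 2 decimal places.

e^(0.0175t) = 4, so 0.0175t = ln 4 ≈ 1.3863.
t ≈ 1.3863/0.0175 ≈ 79.2168.

79.22 years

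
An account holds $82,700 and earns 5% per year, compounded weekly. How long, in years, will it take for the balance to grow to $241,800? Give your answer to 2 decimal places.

(1 + 0.000961538)^(52t) = 241,800/82,700 = 2.9238.
52t·ln(1 + 0.000961538) = ln(2.9238); 52t = 1.0729/0.000961076 ≈ 1116.3433.
t ≈ 21.4681 years.

21.47 years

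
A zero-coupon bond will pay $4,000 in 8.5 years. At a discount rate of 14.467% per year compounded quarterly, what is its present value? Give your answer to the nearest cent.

Growth factor = (1 + 0.0361675)^34 ≈ 3.346715946.
P = 4,000/3.346715946 ≈ 1,195.2015.

$1,195.20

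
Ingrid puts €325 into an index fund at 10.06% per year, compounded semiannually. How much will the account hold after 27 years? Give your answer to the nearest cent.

€4,600.50

Periodic rate = 10.06%/2 = 0.0503; periods = 2·27 = 54.
A = 325·(1 + 0.0503)^54 ≈ 325·14.15538664 ≈ 4,600.5007.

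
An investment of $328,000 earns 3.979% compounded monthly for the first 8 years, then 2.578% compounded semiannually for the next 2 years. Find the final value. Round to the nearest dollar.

After 8 years at 3.979%: 328,000 × 1.37409236598 ≈ 450,702.2960.
Then 2 years at 2.578%: 450,702.2960 × 1.05256550701 ≈ 474,393.6907.

$474,394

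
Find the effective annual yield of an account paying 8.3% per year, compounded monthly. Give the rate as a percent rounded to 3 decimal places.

EAR = (1 + 8.3%/12)^12 − 1 = (1 + 0.00691667)^12 − 1.
(1 + 0.00691667)^12 ≈ 1.086231, so EAR ≈ 8.62314%.

8.623%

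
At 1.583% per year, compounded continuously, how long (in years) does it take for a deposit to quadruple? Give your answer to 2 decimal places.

e^(0.01583t) = 4, so 0.01583t = ln 4 ≈ 1.3863.
t ≈ 1.3863/0.01583 ≈ 87.5739.

87.57 years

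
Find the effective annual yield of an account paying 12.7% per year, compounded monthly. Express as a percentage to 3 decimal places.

One year is 12 periods at 0.0105833 each: (1 + 0.0105833)^12 ≈ 1.13466.
EAR = 1.13466 − 1 ≈ 13.46596%.

13.466%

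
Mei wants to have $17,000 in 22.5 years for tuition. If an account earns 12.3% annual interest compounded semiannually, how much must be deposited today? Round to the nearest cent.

$1,158.91

Growth factor = (1 + 0.0615)^45 ≈ 14.668980545.
P = 17,000/14.668980545 ≈ 1,158.9081.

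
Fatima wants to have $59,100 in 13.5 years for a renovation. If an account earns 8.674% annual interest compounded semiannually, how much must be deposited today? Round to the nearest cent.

$18,782.45

Growth factor = (1 + 0.04337)^27 ≈ 3.1465549698.
P = 59,100/3.1465549698 ≈ 18,782.4464.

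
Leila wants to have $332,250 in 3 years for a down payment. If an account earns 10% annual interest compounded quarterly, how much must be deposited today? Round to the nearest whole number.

Periodic rate = 10%/4 = 0.025; 12 periods.
P = 332,250/(1 + 0.025)^12 ≈ 332,250/1.34488882425 ≈ 247,046.4428.

$247,046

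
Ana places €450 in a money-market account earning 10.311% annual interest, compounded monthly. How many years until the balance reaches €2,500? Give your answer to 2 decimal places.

(1 + 0.0085925)^(12t) = 2,500/450 = 5.5556.
12t·ln(1 + 0.0085925) = ln(5.5556); 12t = 1.7148/0.00855579 ≈ 200.4254.
t ≈ 16.7021 years.

16.70 years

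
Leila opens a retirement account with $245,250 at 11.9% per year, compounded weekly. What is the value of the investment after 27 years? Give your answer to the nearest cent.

Periodic rate = 11.9%/52 = 0.00228846; periods = 52·27 = 1404.
A = 245,250·(1 + 0.119/52)^1404 ≈ 245,250·24.76246963604 ≈ 6,072,995.6782.

$6,072,995.68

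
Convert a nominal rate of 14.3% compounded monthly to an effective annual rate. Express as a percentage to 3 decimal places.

15.275%

EAR = (1 + 14.3%/12)^12 − 1 = (1 + 0.0119167)^12 − 1.
(1 + 0.0119167)^12 ≈ 1.152755, so EAR ≈ 15.27549%.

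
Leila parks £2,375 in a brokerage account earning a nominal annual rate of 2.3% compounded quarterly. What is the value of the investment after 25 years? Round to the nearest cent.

Growth factor = (1 + 0.00575)^100 ≈ 1.77420633.
A ≈ 2,375 × 1.77420633 ≈ 4,213.7400.

£4,213.74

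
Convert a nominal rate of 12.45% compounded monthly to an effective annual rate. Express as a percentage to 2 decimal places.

13.19%

One year is 12 periods at 0.010375 each: (1 + 0.010375)^12 ≈ 1.131856.
EAR = 1.131856 − 1 ≈ 13.18558%.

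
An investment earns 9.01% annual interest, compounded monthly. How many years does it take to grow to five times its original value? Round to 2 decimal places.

17.93 years

(1 + 0.00750833)^(12t) = 5.
12t = ln 5 / ln(1 + 0.00750833) ≈ 1.6094/0.00748029 ≈ 215.1573.
t ≈ 17.9298.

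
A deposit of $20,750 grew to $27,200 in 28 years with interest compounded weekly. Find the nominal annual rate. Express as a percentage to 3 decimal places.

The 1456-period growth factor is 27,200/20,750 = 1.31084.
r/52 = 1.31084^(1/1456) − 1 ≈ 0.000185918, so r ≈ 52·0.000185918 = 0.96677%.

0.967%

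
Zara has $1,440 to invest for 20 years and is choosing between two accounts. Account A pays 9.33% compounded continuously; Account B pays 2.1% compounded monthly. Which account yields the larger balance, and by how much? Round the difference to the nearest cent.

Account A growth factor: e^(0.0933·20) = e^1.866 ≈ 6.462395051; balance ≈ 9,305.8489.
Account B growth factor: (1 + 0.00175)^240 ≈ 1.521402989; balance ≈ 2,190.8203.
Account A is larger by 7,115.0286.

Account A, by $7,115.03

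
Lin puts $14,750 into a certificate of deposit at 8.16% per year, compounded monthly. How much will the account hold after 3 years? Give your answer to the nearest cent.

$18,825.54

Periodic rate = 8.16%/12 = 0.0068; periods = 12·3 = 36.
A = 14,750·(1 + 0.0068)^36 ≈ 14,750·1.276307871 ≈ 18,825.5411.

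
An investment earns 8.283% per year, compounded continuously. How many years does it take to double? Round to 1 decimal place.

8.4 years

e^(0.08283t) = 2, so 0.08283t = ln 2 ≈ 0.69315.
t ≈ 0.69315/0.08283 ≈ 8.3683.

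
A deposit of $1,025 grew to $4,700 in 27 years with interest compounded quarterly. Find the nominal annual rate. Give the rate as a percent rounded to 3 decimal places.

(1 + r/4)^108 = 4,700/1,025 = 4.58537.
1 + r/4 = 4.58537^(1/108) ≈ 1.014201, so r/4 ≈ 0.0142005.
r ≈ 4·0.0142005 = 5.68021%.

5.680%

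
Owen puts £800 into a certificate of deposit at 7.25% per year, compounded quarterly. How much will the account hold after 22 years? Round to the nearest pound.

£3,887

Periodic rate = 7.25%/4 = 0.018125; periods = 4·22 = 88.
A = 800·(1 + 0.018125)^88 ≈ 800·4.858441138 ≈ 3,886.7529.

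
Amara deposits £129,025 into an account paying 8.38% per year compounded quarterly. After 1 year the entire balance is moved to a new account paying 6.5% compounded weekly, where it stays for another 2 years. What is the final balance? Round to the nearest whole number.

After 1 years at 8.38%: 129,025 × 1.08647038766 ≈ 140,181.8418.
Then 2 years at 6.5%: 140,181.8418 × 1.13873593431 ≈ 159,630.1006.

£159,630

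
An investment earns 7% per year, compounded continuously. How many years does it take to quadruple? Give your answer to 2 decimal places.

e^(0.07t) = 4, so 0.07t = ln 4 ≈ 1.3863.
t ≈ 1.3863/0.07 ≈ 19.8042.

19.80 years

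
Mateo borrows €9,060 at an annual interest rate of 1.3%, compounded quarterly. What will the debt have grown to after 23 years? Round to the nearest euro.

€12,212

Growth factor = (1 + 0.00325)^92 ≈ 1.347855991.
A ≈ 9,060 × 1.347855991 ≈ 12,211.5753.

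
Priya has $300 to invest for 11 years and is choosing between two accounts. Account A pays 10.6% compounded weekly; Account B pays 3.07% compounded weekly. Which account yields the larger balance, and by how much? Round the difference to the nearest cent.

Account A, by $541.12

Account A growth factor: (1 + 0.106/52)^572 ≈ 3.20532404; balance ≈ 961.5972.
Account B growth factor: (1 + 0.0307/52)^572 ≈ 1.40158025; balance ≈ 420.4741.
Account A is larger by 541.1231.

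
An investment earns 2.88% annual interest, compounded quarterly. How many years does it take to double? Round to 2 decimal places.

24.15 years

(1 + 0.0072)^(4t) = 2.
4t = ln 2 / ln(1 + 0.0072) ≈ 0.69315/0.0071742 ≈ 96.6166.
t ≈ 24.1542.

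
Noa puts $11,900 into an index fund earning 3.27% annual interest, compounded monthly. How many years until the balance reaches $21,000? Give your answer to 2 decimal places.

17.39 years

(1 + 0.002725)^(12t) = 21,000/11,900 = 1.7647.
12t·ln(1 + 0.002725) = ln(1.7647); 12t = 0.56798/0.00272129 ≈ 208.7184.
t ≈ 17.3932 years.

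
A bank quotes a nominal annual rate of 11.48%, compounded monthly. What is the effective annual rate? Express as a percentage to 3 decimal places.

12.104%

One year is 12 periods at 0.00956667 each: (1 + 0.00956667)^12 ≈ 1.121037.
EAR = 1.121037 − 1 ≈ 12.10372%.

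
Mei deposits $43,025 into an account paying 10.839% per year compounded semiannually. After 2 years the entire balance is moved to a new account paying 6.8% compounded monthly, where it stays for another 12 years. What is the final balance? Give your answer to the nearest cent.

$119,891.58

Phase 1: 43,025·(1 + 0.054195)^4 ≈ 53,137.9367.
Phase 2: 53,137.9367·(1 + 0.068/12)^144 ≈ 119,891.5770.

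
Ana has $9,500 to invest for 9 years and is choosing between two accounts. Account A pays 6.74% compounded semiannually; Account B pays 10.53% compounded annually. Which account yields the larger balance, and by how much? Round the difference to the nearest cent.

Account A growth factor: (1 + 0.0337)^18 ≈ 1.815939155; balance ≈ 17,251.4220.
Account B growth factor: (1 + 0.1053)^9 ≈ 2.4621898134; balance ≈ 23,390.8032.
Account B is larger by 6,139.3813.

Account B, by $6,139.38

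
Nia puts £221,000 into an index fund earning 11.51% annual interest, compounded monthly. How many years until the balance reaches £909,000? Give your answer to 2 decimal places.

We need (1 + 0.00959167)^(12t) = 4.1131, so 12t = ln 4.1131 / ln 1.009592 ≈ 148.1446.
t ≈ 148.1446/12 = 12.3454 years.

12.35 years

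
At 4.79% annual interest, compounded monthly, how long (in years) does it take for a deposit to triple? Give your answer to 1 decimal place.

(1 + 0.00399167)^(12t) = 3.
12t = ln 3 / ln(1 + 0.00399167) ≈ 1.0986/0.00398372 ≈ 275.7754.
t ≈ 22.9813.

23.0 years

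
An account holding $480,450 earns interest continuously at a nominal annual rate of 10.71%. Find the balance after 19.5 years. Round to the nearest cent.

A = P·e^(rt) = 480,450·e^(0.1071·19.5) = 480,450·e^2.08845.
e^2.08845 ≈ 8.072393252789, so A ≈ 3,878,381.3383.

$3,878,381.34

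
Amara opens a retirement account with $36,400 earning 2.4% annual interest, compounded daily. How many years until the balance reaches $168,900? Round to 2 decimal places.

63.95 years

(1 + 0.0000657534)^(365t) = 168,900/36,400 = 4.6401.
365t·ln(1 + 0.0000657534) = ln(4.6401); 365t = 1.5347/6.57513e-05 ≈ 23341.5752.
t ≈ 63.9495 years.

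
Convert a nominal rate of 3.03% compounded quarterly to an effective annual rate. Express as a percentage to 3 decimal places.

3.065%

EAR = (1 + 3.03%/4)^4 − 1 = (1 + 0.007575)^4 − 1.
(1 + 0.007575)^4 ≈ 1.030646, so EAR ≈ 3.06460%.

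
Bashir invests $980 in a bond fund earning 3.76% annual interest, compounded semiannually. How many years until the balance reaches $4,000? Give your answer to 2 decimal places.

(1 + 0.0188)^(2t) = 4,000/980 = 4.0816.
2t·ln(1 + 0.0188) = ln(4.0816); 2t = 1.4065/0.0186255 ≈ 75.5147.
t ≈ 37.7574 years.

37.76 years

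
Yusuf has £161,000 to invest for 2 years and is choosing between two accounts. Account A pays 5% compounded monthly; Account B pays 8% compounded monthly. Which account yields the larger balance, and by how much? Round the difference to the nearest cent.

Account A growth factor: (1 + 0.05/12)^24 ≈ 1.10494133556; balance ≈ 177,895.5550.
Account B growth factor: (1 + 0.08/12)^24 ≈ 1.17288793175; balance ≈ 188,834.9570.
Account B is larger by 10,939.4020.

Account B, by £10,939.40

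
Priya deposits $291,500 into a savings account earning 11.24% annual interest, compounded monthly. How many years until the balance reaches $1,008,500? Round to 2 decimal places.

We need (1 + 0.00936667)^(12t) = 3.4597, so 12t = ln 3.4597 / ln 1.009367 ≈ 133.1299.
t ≈ 133.1299/12 = 11.0942 years.

11.09 years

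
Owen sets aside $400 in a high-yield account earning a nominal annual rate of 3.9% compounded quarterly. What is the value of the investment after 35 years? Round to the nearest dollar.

Growth factor = (1 + 0.00975)^140 ≈ 3.889919894.
A ≈ 400 × 3.889919894 ≈ 1,555.9680.

$1,556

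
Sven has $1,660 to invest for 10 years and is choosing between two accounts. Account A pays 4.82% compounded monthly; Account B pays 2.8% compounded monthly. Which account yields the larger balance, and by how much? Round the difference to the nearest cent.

Account A growth factor: (1 + 0.0482/12)^120 ≈ 1.617747206; balance ≈ 2,685.4604.
Account B growth factor: (1 + 0.028/12)^120 ≈ 1.322698331; balance ≈ 2,195.6792.
Account A is larger by 489.7811.

Account A, by $489.78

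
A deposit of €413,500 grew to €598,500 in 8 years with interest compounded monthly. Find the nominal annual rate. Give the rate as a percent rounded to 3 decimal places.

4.631%

(1 + r/12)^96 = 598,500/413,500 = 1.4474.
1 + r/12 = 1.4474^(1/96) ≈ 1.003859, so r/12 ≈ 0.00385919.
r ≈ 12·0.00385919 = 4.63103%.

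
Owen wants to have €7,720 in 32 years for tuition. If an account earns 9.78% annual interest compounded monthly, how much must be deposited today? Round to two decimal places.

Periodic rate = 9.78%/12 = 0.00815; 384 periods.
P = 7,720/(1 + 0.00815)^384 ≈ 7,720/22.57664017 ≈ 341.9464.

€341.95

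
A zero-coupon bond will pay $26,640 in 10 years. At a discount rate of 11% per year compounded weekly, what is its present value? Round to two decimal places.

Growth factor = (1 + 0.11/52)^520 ≈ 3.0006777405.
P = 26,640/3.0006777405 ≈ 8,877.9943.

$8,877.99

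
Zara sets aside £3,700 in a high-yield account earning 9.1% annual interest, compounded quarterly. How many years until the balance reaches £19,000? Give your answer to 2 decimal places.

18.18 years

(1 + 0.02275)^(4t) = 19,000/3,700 = 5.1351.
4t·ln(1 + 0.02275) = ln(5.1351); 4t = 1.6361/0.0224951 ≈ 72.7317.
t ≈ 18.1829 years.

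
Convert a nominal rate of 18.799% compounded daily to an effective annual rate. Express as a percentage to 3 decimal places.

20.676%

One year is 365 periods at 0.000515041 each: (1 + 0.000515041)^365 ≈ 1.206763.
EAR = 1.206763 − 1 ≈ 20.67630%.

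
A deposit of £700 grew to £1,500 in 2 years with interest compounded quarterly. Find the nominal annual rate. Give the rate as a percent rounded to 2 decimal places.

The 8-period growth factor is 1,500/700 = 2.14286.
r/4 = 2.14286^(1/8) − 1 ≈ 0.0999531, so r ≈ 4·0.0999531 = 39.98122%.

39.98%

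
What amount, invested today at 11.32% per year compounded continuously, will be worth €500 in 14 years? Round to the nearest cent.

P = A·e^(−rt) = 500·e^(−1.5848).
e^(−1.5848) ≈ 0.204988787, so P ≈ 102.4944.

€102.49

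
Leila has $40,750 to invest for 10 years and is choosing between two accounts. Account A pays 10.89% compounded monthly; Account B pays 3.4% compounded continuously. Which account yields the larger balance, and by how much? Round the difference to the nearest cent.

Account A, by $63,235.67

Account A growth factor: (1 + 0.009075)^120 ≈ 2.95674309137; balance ≈ 120,487.2810.
Account B growth factor: e^(0.034·10) = e^0.34 ≈ 1.4049475906; balance ≈ 57,251.6143.
Account A is larger by 63,235.6667.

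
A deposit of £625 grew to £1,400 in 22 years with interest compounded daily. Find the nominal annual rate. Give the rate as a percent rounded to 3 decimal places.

(1 + r/365)^8030 = 1,400/625 = 2.24.
1 + r/365 = 2.24^(1/8030) ≈ 1.0001, so r/365 ≈ 0.000100438.
r ≈ 365·0.000100438 = 3.66598%.

3.666%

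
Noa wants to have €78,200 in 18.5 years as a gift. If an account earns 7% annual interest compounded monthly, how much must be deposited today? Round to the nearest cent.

€21,499.55

Growth factor = (1 + 0.07/12)^222 ≈ 3.6372850623.
P = 78,200/3.6372850623 ≈ 21,499.5522.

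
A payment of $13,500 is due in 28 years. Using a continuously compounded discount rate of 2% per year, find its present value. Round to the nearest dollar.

P = A·e^(−rt) = 13,500·e^(−0.56).
e^(−0.56) ≈ 0.57120906385, so P ≈ 7,711.3224.

$7,711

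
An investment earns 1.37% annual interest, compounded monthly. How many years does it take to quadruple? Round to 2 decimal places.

101.25 years

(1 + 0.00114167)^(12t) = 4.
12t = ln 4 / ln(1 + 0.00114167) ≈ 1.3863/0.00114102 ≈ 1214.9654.
t ≈ 101.2471.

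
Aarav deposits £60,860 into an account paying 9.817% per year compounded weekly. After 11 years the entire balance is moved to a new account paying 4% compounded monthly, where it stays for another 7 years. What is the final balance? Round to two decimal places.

After 11 years at 9.817%: 60,860 × 2.94130084016 ≈ 179,007.5691.
Then 7 years at 4%: 179,007.5691 × 1.32251386389 ≈ 236,739.9919.

£236,739.99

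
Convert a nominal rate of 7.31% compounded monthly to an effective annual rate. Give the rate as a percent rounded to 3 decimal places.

One year is 12 periods at 0.00609167 each: (1 + 0.00609167)^12 ≈ 1.0756.
EAR = 1.0756 − 1 ≈ 7.55996%.

7.560%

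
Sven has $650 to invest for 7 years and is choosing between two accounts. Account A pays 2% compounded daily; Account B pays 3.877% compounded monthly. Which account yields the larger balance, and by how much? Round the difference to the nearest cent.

Account B, by $104.61

A: (1 + 0.02/365)^2555 ≈ 1.15026939, so 650 × 1.15026939 ≈ 747.6751.
B: (1 + 0.03877/12)^84 ≈ 1.31121283, so 650 × 1.31121283 ≈ 852.2883.
Difference ≈ 104.6132 in favor of B.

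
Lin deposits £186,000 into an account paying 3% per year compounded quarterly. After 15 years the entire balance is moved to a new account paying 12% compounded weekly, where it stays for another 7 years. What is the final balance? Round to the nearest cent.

Phase 1: 186,000·(1 + 0.0075)^60 ≈ 291,216.6710.
Phase 2: 291,216.6710·(1 + 0.12/52)^364 ≈ 673,912.1909.

£673,912.19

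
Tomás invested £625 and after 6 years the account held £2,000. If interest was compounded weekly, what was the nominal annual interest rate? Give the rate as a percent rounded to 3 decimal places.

19.422%

(1 + r/52)^312 = 2,000/625 = 3.2.
1 + r/52 = 3.2^(1/312) ≈ 1.003735, so r/52 ≈ 0.00373501.
r ≈ 52·0.00373501 = 19.42203%.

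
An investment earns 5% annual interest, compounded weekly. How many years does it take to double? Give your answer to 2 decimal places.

13.87 years

(1 + 0.000961538)^(52t) = 2.
52t = ln 2 / ln(1 + 0.000961538) ≈ 0.69315/0.000961076 ≈ 721.2196.
t ≈ 13.8696.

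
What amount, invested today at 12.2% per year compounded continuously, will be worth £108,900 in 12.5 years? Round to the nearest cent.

P = A·e^(−rt) = 108,900·e^(−1.525).
e^(−1.525) ≈ 0.217621056865, so P ≈ 23,698.9331.

£23,698.93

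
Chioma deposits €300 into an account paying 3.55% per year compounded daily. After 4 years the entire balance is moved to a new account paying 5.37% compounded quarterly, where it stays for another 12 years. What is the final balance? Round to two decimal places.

After 4 years at 3.55%: 300 × 1.15256869 ≈ 345.7706.
Then 12 years at 5.37%: 345.7706 × 1.8966948 ≈ 655.8213.

€655.82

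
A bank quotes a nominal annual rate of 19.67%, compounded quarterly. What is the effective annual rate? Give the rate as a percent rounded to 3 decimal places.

21.169%

One year is 4 periods at 0.049175 each: (1 + 0.049175)^4 ≈ 1.211691.
EAR = 1.211691 − 1 ≈ 21.16906%.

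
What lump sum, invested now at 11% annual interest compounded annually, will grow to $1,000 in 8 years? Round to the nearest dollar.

$434

Annual rate = 11% = 0.11; 8 periods.
P = 1,000/(1 + 0.11)^8 ≈ 1,000/2.30453777 ≈ 433.9265.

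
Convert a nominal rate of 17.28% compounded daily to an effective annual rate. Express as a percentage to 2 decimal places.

18.86%

One year is 365 periods at 0.000473425 each: (1 + 0.000473425)^365 ≈ 1.18858.
EAR = 1.18858 − 1 ≈ 18.85798%.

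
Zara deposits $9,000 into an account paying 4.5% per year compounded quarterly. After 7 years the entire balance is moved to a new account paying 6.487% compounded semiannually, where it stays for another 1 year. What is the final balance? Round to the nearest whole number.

$13,122

Phase 1: 9,000·(1 + 0.01125)^28 ≈ 12,310.6640.
Phase 2: 12,310.6640·(1 + 0.032435)^2 ≈ 13,122.2080.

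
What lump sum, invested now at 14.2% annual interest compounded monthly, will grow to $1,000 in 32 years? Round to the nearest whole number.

Growth factor = (1 + 0.142/12)^384 ≈ 91.5902566.
P = 1,000/91.5902566 ≈ 10.9182.

$11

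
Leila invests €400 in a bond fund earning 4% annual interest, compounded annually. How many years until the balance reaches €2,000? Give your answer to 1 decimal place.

We need (1 + 0.04)^t = 5, so t = ln 5 / ln 1.04 ≈ 41.0354.

41.0 years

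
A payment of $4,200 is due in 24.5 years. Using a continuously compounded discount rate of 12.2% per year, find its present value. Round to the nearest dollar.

$211

P = A·e^(−rt) = 4,200·e^(−2.989).
e^(−2.989) ≈ 0.05033774931, so P ≈ 211.4185.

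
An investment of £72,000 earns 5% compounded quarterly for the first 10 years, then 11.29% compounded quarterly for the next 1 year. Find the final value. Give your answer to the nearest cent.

£132,277.63

Phase 1: 72,000·(1 + 0.0125)^40 ≈ 118,340.6014.
Phase 2: 118,340.6014·(1 + 0.028225)^4 ≈ 132,277.6308.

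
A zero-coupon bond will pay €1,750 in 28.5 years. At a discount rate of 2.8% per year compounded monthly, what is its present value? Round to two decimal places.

€788.63

Periodic rate = 2.8%/12 = 0.00233333; 342 periods.
P = 1,750/(1 + 0.028/12)^342 ≈ 1,750/2.219030626 ≈ 788.6326.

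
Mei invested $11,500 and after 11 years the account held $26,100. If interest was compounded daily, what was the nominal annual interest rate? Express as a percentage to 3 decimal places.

(1 + r/365)^4015 = 26,100/11,500 = 2.26957.
1 + r/365 = 2.26957^(1/4015) ≈ 1.000204, so r/365 ≈ 0.000204152.
r ≈ 365·0.000204152 = 7.45156%.

7.452%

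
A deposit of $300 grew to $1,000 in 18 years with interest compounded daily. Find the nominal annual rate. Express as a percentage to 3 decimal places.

6.689%

(1 + r/365)^6570 = 1,000/300 = 3.33333.
1 + r/365 = 3.33333^(1/6570) ≈ 1.000183, so r/365 ≈ 0.00018327.
r ≈ 365·0.00018327 = 6.68935%.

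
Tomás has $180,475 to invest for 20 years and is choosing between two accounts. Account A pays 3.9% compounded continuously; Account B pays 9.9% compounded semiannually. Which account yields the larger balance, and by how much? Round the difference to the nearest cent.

Account B, by $852,863.33

A: e^(0.039·20) = e^0.78 ≈ 2.1814722655, so 180,475 × 2.1814722655 ≈ 393,701.2071.
B: (1 + 0.0495)^40 ≈ 6.90713137954, so 180,475 × 6.90713137954 ≈ 1,246,564.5357.
Difference ≈ 852,863.3286 in favor of B.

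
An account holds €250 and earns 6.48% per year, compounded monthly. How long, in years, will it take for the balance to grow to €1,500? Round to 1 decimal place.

(1 + 0.0054)^(12t) = 1,500/250 = 6.
12t·ln(1 + 0.0054) = ln(6); 12t = 1.7918/0.00538547 ≈ 332.7024.
t ≈ 27.7252 years.

27.7 years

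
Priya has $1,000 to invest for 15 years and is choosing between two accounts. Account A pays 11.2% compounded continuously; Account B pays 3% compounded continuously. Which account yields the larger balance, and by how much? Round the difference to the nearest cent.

Account A growth factor: e^(0.112·15) = e^1.68 ≈ 5.365555971; balance ≈ 5,365.5560.
Account B growth factor: e^(0.03·15) = e^0.45 ≈ 1.568312185; balance ≈ 1,568.3122.
Account A is larger by 3,797.2438.

Account A, by $3,797.24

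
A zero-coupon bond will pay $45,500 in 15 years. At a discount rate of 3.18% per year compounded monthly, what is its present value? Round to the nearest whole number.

$28,257

Growth factor = (1 + 0.00265)^180 ≈ 1.6102172203.
P = 45,500/1.6102172203 ≈ 28,257.0571.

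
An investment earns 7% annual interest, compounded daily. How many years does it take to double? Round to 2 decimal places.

(1 + 0.000191781)^(365t) = 2.
365t = ln 2 / ln(1 + 0.000191781) ≈ 0.69315/0.000191762 ≈ 3614.6140.
t ≈ 9.9031.

9.90 years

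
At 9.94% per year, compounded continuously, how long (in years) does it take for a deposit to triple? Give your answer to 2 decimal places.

e^(0.0994t) = 3, so 0.0994t = ln 3 ≈ 1.0986.
t ≈ 1.0986/0.0994 ≈ 11.0524.

11.05 years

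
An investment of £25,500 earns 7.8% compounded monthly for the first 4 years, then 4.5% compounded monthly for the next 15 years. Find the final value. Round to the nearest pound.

Phase 1: 25,500·(1 + 0.0065)^48 ≈ 34,801.7901.
Phase 2: 34,801.7901·(1 + 0.00375)^180 ≈ 68,265.6256.

£68,266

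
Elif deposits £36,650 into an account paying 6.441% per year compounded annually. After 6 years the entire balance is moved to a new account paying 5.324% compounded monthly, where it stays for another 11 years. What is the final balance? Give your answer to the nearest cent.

Phase 1: 36,650·(1 + 0.06441)^6 ≈ 53,300.0548.
Phase 2: 53,300.0548·(1 + 0.05324/12)^132 ≈ 95,610.4423.

£95,610.44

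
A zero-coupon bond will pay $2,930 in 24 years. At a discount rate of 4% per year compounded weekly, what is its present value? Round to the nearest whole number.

Growth factor = (1 + 0.04/52)^1248 ≈ 2.610732827.
P = 2,930/2.610732827 ≈ 1,122.2903.

$1,122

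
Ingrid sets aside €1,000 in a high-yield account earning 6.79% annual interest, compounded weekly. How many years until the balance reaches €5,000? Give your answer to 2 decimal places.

We need (1 + 0.00130577)^(52t) = 5, so 52t = ln 5 / ln 1.001306 ≈ 1233.3638.
t ≈ 1233.3638/52 = 23.7185 years.

23.72 years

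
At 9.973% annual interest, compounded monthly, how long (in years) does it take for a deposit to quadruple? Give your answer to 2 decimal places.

13.96 years

(1 + 0.00831083)^(12t) = 4.
12t = ln 4 / ln(1 + 0.00831083) ≈ 1.3863/0.00827649 ≈ 167.4979.
t ≈ 13.9582.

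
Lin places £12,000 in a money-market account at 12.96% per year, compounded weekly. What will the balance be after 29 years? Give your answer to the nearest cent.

Periodic rate = 12.96%/52 = 0.00249231; periods = 52·29 = 1508.
A = 12,000·(1 + 0.1296/52)^1508 ≈ 12,000·42.6797352279 ≈ 512,156.8227.

£512,156.82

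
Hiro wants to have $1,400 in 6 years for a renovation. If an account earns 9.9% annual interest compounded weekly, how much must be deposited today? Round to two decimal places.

$773.40

Periodic rate = 9.9%/52 = 0.00190385; 312 periods.
P = 1,400/(1 + 0.099/52)^312 ≈ 1,400/1.810196267 ≈ 773.3968.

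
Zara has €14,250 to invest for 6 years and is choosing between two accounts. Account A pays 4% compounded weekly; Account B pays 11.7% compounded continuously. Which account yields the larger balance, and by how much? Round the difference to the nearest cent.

A: (1 + 0.04/52)^312 ≈ 1.2711318698, so 14,250 × 1.2711318698 ≈ 18,113.6291.
B: e^(0.117·6) = e^0.702 ≈ 2.0177842431, so 14,250 × 2.0177842431 ≈ 28,753.4255.
Difference ≈ 10,639.7963 in favor of B.

Account B, by €10,639.80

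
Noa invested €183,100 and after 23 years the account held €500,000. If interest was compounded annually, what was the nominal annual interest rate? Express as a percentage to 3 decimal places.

The 23-period growth factor is 500,000/183,100 = 2.73075.
r = 2.73075^(1/23) − 1 ≈ 0.0446451, i.e. 4.46451%.

4.465%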